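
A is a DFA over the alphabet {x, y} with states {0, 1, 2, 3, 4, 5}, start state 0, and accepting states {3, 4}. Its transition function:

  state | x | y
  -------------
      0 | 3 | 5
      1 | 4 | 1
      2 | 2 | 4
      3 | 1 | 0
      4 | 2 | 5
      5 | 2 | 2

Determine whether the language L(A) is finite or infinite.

infinite

State 0 is reachable from the start and can reach an accepting state, and it lies on the cycle 0 → 3 → 0.
Traversing that cycle any number of times yields accepted strings of unbounded length, so the language is infinite.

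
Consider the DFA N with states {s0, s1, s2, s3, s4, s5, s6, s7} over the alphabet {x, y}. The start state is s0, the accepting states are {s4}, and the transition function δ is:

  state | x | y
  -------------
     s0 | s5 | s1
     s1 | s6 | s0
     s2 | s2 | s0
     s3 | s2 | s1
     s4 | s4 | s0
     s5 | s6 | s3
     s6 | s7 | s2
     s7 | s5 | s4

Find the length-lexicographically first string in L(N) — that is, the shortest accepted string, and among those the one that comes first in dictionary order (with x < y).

xxxy

A breadth-first search from s0 reaches an accepting state first via the path s0 → s5 → s6 → s7 → s4 on input xxxy.
No string of length < 4 is accepted (BFS exhausts all shorter strings without reaching an accepting state), and xxxy is the lexicographically least accepting string of length 4.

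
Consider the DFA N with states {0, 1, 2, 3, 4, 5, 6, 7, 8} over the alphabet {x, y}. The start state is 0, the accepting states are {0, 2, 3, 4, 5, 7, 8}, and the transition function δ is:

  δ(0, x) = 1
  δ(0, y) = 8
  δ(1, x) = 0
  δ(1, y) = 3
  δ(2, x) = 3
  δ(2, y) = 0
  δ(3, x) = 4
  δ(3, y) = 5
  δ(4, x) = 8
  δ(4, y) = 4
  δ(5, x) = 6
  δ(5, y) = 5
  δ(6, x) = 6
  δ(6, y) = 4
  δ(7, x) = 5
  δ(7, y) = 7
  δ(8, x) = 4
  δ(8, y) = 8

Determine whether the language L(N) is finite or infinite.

State 8 is reachable from the start and can reach an accepting state, and it lies on the cycle 8 → 8.
Traversing that cycle any number of times yields accepted strings of unbounded length, so the language is infinite.

infinite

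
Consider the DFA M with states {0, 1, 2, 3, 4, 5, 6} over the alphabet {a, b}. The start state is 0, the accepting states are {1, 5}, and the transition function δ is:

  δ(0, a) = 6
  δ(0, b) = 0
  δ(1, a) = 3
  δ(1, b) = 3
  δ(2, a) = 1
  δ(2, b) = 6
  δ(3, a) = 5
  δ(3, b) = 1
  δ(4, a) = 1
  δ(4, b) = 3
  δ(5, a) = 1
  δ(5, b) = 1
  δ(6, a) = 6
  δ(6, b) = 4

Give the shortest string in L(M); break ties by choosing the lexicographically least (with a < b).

aba

A breadth-first search from 0 reaches an accepting state first via the path 0 → 6 → 4 → 1 on input aba.
No string of length < 3 is accepted (BFS exhausts all shorter strings without reaching an accepting state), and aba is the lexicographically least accepting string of length 3.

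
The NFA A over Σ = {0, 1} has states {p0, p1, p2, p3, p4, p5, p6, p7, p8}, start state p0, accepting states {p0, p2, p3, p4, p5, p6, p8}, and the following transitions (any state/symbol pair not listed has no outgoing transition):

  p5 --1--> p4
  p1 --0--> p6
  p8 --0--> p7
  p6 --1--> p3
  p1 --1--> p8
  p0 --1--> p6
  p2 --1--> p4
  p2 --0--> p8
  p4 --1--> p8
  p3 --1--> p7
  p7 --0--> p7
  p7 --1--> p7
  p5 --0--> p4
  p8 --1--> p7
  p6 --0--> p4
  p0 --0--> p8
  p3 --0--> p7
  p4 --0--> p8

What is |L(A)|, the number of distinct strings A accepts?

7

The useful subgraph on states {p0, p3, p4, p6, p8} is acyclic, so L(A) is finite; the longest accepting path visits 4 useful states, giving maximum string length 3.
Counting accepting paths from p0 by length: 1 of length 0, 2 of length 1, 2 of length 2, 2 of length 3. Total 7.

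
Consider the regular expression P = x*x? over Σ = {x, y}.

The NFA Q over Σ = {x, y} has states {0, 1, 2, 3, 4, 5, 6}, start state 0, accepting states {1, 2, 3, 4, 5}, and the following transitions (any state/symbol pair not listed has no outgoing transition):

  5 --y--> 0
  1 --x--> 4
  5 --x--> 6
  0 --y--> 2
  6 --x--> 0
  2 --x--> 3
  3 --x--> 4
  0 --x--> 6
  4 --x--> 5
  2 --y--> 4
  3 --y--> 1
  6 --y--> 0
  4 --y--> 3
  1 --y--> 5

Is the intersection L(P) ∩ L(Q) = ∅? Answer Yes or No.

Converting the expression P to a DFA (subset construction, then merging equivalent states) gives the minimal DFA with states {p0, p1}, start state p0, accepting states {p0} and transitions p0: x→p0, y→p1; p1: x→p1, y→p1.
Exploring the product automaton P × Q from the start pair (p0, 0), following both machines on each input symbol, reaches 9 state pairs: (p0, 0), (p0, 6), (p1, 2), (p1, 0), (p1, 3), (p1, 4), (p1, 6), (p1, 1), (p1, 5).
P accepts in {p0} and Q accepts in {1, 2, 3, 4, 5}; no reachable pair has both components accepting, so no string drives both machines to acceptance simultaneously and L(P) ∩ L(Q) = ∅.
So no string is accepted by both, and the intersection is empty.

Yes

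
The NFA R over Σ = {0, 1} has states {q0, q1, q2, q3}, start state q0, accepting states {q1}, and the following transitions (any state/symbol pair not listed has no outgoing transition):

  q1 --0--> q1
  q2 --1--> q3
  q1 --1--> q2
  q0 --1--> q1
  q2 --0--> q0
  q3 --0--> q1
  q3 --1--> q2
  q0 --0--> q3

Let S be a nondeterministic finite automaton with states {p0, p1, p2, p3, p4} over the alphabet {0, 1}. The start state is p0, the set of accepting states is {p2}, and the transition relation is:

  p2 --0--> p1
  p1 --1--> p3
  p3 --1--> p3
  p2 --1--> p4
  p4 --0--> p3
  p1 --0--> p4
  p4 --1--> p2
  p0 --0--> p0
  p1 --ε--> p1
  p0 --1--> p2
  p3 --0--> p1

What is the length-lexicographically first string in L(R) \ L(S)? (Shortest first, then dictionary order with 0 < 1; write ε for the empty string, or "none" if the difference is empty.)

The string 00 is accepted by R but not by S.
No shorter string lies in the difference, and 00 is the lexicographically first length-2 string in L(R) \ L(S).

00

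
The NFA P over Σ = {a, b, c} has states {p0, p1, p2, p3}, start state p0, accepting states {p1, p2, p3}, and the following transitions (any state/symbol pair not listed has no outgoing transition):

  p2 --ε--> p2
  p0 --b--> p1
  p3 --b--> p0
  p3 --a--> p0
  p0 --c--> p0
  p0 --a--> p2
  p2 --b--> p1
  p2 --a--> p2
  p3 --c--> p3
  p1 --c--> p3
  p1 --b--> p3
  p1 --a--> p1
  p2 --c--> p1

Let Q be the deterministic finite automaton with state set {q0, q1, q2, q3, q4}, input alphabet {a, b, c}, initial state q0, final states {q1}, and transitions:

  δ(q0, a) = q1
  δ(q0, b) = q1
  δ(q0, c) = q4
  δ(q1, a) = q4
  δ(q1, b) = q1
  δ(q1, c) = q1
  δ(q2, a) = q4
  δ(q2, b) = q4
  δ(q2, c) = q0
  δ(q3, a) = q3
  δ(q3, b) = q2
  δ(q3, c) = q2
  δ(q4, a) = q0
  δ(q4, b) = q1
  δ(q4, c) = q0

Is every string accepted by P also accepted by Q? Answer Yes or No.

No

The string aa is in L(P) but not in L(Q).
So L(P) ⊄ L(Q).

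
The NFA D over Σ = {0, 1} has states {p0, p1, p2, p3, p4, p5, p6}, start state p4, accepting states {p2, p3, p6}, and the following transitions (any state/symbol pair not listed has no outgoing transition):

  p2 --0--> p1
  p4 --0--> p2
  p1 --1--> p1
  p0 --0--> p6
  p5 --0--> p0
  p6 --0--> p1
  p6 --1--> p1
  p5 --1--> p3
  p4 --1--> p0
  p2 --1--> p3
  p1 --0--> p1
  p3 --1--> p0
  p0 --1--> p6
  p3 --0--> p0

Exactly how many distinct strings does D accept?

The useful subgraph on states {p0, p2, p3, p4, p6} is acyclic, so L(D) is finite; the longest accepting path visits 5 useful states, giving maximum string length 4.
Counting accepting paths from p4 by length: 1 of length 1, 3 of length 2, 4 of length 4. Total 8.

8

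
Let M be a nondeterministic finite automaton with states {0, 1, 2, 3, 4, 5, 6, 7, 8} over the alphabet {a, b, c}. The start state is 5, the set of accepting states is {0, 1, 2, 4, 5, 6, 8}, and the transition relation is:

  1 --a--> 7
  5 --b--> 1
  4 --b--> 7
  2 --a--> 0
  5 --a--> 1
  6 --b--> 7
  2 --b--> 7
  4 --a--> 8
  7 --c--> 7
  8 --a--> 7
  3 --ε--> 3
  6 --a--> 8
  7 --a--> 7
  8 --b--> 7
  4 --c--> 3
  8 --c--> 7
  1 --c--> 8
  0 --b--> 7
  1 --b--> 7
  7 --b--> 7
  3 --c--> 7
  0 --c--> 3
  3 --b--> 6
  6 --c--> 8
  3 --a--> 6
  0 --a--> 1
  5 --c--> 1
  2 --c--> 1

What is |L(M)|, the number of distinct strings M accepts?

7

The useful subgraph on states {1, 5, 8} is acyclic, so L(M) is finite; the longest accepting path visits 3 useful states, giving maximum string length 2.
Counting accepting paths from 5 by length: 1 of length 0, 3 of length 1, 3 of length 2. Total 7.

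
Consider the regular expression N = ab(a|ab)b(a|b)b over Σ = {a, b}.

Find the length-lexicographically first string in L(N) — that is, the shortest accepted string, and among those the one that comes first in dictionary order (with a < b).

ababab

By inspection of the expression, no string of length less than 6 matches, and ababab is the lexicographically first match of length 6.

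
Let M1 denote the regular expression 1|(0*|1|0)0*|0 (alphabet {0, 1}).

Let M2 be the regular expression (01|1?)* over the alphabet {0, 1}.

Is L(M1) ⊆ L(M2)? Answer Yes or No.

The string 0 is in L(M1) but not in L(M2).
So L(M1) ⊄ L(M2).

No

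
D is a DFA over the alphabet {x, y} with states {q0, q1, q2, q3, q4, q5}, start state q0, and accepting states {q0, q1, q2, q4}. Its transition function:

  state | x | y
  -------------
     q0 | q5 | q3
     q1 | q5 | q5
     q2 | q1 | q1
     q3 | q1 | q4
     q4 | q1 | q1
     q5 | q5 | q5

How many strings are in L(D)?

The useful subgraph on states {q0, q1, q3, q4} is acyclic, so L(D) is finite; the longest accepting path visits 4 useful states, giving maximum string length 3.
Counting accepting paths from q0 by length: 1 of length 0, 2 of length 2, 2 of length 3. Total 5.

5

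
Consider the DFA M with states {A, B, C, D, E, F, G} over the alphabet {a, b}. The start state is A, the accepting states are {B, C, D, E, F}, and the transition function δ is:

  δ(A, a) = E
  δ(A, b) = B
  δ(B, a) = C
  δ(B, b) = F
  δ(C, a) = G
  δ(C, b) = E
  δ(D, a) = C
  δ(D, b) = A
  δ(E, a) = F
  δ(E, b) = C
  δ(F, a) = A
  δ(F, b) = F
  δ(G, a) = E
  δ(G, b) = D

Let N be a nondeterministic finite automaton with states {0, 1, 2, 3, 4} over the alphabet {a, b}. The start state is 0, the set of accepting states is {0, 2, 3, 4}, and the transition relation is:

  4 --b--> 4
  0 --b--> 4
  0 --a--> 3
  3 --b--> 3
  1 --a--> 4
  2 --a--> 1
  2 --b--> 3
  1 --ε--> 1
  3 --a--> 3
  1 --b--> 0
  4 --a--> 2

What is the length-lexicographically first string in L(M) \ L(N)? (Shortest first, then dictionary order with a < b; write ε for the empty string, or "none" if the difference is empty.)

The string bbaa is accepted by M but not by N.
No shorter string lies in the difference, and bbaa is the lexicographically first length-4 string in L(M) \ L(N).

bbaa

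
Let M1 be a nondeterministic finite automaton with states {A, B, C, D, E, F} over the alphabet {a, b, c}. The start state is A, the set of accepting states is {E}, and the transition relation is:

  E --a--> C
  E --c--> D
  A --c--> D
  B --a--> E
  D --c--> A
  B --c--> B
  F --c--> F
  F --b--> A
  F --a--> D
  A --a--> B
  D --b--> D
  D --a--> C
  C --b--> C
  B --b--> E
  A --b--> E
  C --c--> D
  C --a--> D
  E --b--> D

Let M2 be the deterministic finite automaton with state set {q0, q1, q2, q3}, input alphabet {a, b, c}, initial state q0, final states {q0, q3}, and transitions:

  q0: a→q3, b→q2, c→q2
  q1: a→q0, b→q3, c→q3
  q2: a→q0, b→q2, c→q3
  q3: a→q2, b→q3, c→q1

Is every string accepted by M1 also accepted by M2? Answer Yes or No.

The string b is in L(M1) but not in L(M2).
So L(M1) ⊄ L(M2).

No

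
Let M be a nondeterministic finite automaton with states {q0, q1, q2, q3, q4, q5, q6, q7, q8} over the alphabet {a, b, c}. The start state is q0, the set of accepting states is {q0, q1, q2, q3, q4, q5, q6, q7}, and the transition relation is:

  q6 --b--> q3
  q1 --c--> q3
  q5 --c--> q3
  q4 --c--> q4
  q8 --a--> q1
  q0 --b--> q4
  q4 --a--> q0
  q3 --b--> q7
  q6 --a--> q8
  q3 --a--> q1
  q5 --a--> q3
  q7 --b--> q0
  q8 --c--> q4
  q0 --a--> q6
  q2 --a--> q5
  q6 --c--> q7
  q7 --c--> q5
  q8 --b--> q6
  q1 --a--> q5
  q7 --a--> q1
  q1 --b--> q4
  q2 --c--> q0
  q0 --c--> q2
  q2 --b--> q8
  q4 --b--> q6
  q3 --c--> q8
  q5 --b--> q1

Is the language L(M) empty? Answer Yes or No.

The empty string ε is accepted: the run q0 ends in the accepting state q0.
Since at least one string is accepted, L(M) is not empty.

No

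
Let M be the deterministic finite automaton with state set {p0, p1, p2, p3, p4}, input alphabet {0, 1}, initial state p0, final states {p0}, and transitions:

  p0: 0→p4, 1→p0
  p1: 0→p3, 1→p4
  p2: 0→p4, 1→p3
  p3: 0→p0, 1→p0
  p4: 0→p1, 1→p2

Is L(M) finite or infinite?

State p0 is reachable from the start and can reach an accepting state, and it lies on the cycle p0 → p0.
Traversing that cycle any number of times yields accepted strings of unbounded length, so the language is infinite.

infinite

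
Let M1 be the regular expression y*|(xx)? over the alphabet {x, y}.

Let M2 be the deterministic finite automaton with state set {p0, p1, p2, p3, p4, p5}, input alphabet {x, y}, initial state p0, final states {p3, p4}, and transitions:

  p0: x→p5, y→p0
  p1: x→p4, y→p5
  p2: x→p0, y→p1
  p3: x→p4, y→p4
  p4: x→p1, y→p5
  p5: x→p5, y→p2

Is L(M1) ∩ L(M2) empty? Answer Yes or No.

Yes

Converting the expression M1 to a DFA (subset construction, then merging equivalent states) gives the minimal DFA with states {r0, r1, r2, r3, r4}, start state r0, accepting states {r0, r2, r3} and transitions r0: x→r1, y→r2; r1: x→r3, y→r4; r2: x→r4, y→r2; r3: x→r4, y→r4; r4: x→r4, y→r4.
Exploring the product automaton M1 × M2 from the start pair (r0, p0), following both machines on each input symbol, reaches 9 state pairs: (r0, p0), (r1, p5), (r2, p0), (r3, p5), (r4, p2), (r4, p5), (r4, p0), (r4, p1), (r4, p4).
M1 accepts in {r0, r2, r3} and M2 accepts in {p3, p4}; no reachable pair has both components accepting, so no string drives both machines to acceptance simultaneously and L(M1) ∩ L(M2) = ∅.
So no string is accepted by both, and the intersection is empty.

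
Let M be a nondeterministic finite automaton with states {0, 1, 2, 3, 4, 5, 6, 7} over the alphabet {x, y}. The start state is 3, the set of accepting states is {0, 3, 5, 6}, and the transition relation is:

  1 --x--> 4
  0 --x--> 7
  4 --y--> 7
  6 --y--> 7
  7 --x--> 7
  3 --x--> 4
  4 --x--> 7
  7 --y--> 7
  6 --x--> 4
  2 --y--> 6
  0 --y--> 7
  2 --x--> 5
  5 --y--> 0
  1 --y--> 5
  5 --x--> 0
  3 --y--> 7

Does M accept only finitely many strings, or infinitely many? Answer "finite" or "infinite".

finite

The useful states (reachable from 3 and able to reach an accepting state) are {3}.
Restricted to these states the transition graph has no cycle, so every accepting path has bounded length and L is finite.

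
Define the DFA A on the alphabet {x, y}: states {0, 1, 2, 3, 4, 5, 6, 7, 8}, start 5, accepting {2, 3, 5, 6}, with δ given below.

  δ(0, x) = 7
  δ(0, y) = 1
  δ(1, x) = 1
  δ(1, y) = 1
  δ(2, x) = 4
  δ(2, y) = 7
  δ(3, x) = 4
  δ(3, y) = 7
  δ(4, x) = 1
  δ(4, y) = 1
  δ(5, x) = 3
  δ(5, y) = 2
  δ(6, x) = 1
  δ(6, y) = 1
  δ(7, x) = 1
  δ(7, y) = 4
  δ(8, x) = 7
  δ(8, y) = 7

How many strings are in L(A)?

3

The useful subgraph on states {2, 3, 5} is acyclic, so L(A) is finite; the longest accepting path visits 2 useful states, giving maximum string length 1.
Counting accepting paths from 5 by length: 1 of length 0, 2 of length 1. Total 3.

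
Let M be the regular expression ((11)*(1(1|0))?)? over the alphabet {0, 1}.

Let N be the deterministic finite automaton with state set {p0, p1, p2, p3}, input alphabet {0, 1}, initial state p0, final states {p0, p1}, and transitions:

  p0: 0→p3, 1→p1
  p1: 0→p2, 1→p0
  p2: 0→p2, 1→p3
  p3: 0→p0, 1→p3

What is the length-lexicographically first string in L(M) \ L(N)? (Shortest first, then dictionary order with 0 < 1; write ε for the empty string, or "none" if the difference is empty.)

The string 10 is accepted by M but not by N.
No shorter string lies in the difference, and 10 is the lexicographically first length-2 string in L(M) \ L(N).

10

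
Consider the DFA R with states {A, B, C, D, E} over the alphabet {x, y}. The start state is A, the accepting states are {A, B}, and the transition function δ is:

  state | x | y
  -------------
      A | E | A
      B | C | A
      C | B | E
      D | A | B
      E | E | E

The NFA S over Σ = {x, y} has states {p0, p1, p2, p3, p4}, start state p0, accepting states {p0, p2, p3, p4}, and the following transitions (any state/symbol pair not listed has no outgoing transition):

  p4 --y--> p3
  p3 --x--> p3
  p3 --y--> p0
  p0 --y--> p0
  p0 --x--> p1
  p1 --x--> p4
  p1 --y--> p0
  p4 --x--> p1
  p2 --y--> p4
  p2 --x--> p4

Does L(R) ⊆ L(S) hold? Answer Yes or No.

Yes

Exploring the product automaton R × S from the start pair (A, p0), following both machines on each input symbol, reaches 5 state pairs: (A, p0), (E, p1), (E, p4), (E, p0), (E, p3).
R accepts in {A, B} and S accepts in {p0, p2, p3, p4}. The reachable pairs whose R-component is accepting are (A, p0); in each of them the S-component is accepting too, so the product for L(R) \ L(S) (R-component accepting, S-component rejecting) has no reachable accepting pair and the difference is empty.
Hence every string in L(R) is also in L(S).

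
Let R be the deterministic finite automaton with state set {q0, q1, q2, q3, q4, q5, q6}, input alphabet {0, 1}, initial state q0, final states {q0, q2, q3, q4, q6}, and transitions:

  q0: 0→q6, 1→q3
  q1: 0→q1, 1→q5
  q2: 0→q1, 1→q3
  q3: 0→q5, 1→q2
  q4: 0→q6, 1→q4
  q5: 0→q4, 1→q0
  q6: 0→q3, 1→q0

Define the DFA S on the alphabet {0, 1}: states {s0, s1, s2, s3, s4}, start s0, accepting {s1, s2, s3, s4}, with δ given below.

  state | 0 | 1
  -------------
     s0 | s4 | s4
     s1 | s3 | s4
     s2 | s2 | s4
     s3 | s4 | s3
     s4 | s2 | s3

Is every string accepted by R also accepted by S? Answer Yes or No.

The empty string ε is in L(R) but not in L(S).
So L(R) ⊄ L(S).

No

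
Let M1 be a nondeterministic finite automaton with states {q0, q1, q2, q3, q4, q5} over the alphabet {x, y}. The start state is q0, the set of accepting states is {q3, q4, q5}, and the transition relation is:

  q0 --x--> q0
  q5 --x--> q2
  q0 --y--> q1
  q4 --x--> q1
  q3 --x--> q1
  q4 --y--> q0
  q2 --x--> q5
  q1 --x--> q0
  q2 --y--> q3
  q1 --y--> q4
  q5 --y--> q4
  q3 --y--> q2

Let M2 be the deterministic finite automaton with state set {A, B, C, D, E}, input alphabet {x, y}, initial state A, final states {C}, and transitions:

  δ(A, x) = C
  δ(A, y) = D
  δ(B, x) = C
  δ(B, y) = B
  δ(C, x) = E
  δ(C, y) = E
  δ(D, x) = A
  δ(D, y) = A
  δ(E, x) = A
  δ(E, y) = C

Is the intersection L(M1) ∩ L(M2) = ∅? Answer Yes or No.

The string xyy is accepted by both M1 and M2.
Hence L(M1) ∩ L(M2) ≠ ∅.

No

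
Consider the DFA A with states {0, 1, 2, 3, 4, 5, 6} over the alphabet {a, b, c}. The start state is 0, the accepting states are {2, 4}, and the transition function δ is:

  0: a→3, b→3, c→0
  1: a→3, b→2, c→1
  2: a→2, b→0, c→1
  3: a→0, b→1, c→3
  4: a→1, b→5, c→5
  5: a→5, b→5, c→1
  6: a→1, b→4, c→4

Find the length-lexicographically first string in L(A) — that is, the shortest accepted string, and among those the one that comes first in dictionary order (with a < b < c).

abb

A breadth-first search from 0 reaches an accepting state first via the path 0 → 3 → 1 → 2 on input abb.
No string of length < 3 is accepted (BFS exhausts all shorter strings without reaching an accepting state), and abb is the lexicographically least accepting string of length 3.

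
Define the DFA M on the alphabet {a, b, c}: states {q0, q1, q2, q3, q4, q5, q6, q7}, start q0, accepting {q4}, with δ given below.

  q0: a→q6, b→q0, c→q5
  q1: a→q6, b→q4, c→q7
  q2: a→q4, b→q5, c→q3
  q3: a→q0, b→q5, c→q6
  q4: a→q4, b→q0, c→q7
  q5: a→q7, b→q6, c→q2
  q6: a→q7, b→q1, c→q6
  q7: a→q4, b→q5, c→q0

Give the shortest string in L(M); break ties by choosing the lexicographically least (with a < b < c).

A breadth-first search from q0 reaches an accepting state first via the path q0 → q6 → q7 → q4 on input aaa.
No string of length < 3 is accepted (BFS exhausts all shorter strings without reaching an accepting state), and aaa is the lexicographically least accepting string of length 3.

aaa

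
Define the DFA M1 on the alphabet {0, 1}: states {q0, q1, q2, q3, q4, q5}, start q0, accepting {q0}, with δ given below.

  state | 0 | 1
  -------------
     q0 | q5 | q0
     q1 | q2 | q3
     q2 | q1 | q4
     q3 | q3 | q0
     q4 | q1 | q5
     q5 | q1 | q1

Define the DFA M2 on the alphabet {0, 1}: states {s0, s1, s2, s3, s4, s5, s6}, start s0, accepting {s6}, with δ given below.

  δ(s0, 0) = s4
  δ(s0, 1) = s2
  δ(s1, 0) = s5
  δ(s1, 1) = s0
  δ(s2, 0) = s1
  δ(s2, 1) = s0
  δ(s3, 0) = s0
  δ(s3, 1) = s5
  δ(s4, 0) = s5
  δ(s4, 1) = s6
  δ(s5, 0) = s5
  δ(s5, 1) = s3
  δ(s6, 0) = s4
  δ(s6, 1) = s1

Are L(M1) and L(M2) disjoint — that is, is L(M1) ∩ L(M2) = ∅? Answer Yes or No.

No

The string 001001 is accepted by both M1 and M2.
Hence L(M1) ∩ L(M2) ≠ ∅.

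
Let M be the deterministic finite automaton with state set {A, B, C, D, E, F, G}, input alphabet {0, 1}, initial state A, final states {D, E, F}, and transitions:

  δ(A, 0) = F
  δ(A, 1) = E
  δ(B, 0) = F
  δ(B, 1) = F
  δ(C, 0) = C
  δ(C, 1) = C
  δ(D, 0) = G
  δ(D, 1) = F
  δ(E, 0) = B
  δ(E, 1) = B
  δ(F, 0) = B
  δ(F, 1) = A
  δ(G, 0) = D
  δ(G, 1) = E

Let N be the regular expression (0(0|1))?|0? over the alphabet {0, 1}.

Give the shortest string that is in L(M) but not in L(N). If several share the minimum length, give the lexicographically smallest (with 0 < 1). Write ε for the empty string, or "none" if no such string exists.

The string 1 is accepted by M but not by N.
No shorter string lies in the difference, and 1 is the lexicographically first length-1 string in L(M) \ L(N).

1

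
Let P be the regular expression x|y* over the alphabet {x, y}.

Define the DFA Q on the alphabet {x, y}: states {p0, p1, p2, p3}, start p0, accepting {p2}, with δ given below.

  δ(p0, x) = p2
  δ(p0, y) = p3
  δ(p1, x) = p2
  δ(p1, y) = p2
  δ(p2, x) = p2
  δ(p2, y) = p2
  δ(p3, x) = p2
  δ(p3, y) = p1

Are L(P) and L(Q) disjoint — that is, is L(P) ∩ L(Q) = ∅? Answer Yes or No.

The string x is accepted by both P and Q.
Hence L(P) ∩ L(Q) ≠ ∅.

No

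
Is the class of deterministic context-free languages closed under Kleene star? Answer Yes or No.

No

L = {c aⁿbⁿ : n≥0} ∪ {cc aⁿb²ⁿ : n≥0} is a DCFL (the number of leading c's fixes which ratio the DPDA checks), but L* is not. Every word of L starts with c, so in a factorisation of the string cc aⁱbʲ (i≥1) into words of L each factor begins at one of the two c's: either the whole string is a single word of L (forcing j = 2i), or it splits as c · (c aⁱbʲ) with c ∈ L (take n = 0) and c aⁱbʲ ∈ L (forcing j = i). Thus L* ∩ cca⁺b* = {cc aⁿbⁿ : n≥1} ∪ {cc aⁿb²ⁿ : n≥1}. A DPDA for L* would give one for this intersection with a regular set, and, started from its configuration after reading cc, one for {aⁿbⁿ : n≥1} ∪ {aⁿb²ⁿ : n≥1}, which no deterministic PDA accepts (a DPDA for it would have a single run on aⁿb²ⁿ, accepting after the prefix aⁿbⁿ and accepting again after n more b's; an ordinary PDA that simulates it on a's and b's and, at any moment when it is accepting, may switch to reading only a fresh letter d while feeding each d to the simulation as a b, would accept aⁱbʲdᵏ (k≥1) exactly when both aⁱbʲ and aⁱbʲ⁺ᵏ are in the language, i.e. its language intersected with the regular set a*b*d⁺ would be exactly {aⁿbⁿdⁿ : n≥1} — impossible, since context-free languages are closed under intersection with regular sets and {aⁿbⁿdⁿ} is not context-free). So L* is not a DCFL.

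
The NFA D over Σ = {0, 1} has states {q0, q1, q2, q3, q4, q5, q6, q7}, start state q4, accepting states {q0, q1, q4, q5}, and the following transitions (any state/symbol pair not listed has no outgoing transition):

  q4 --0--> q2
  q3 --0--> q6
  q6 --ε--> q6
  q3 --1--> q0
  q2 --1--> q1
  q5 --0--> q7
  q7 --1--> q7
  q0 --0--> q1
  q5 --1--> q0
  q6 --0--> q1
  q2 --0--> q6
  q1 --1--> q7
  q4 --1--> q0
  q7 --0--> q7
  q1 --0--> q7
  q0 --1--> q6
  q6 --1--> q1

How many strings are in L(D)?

The useful subgraph on states {q0, q1, q2, q4, q6} is acyclic, so L(D) is finite; the longest accepting path visits 4 useful states, giving maximum string length 3.
Counting accepting paths from q4 by length: 1 of length 0, 1 of length 1, 2 of length 2, 4 of length 3. Total 8.

8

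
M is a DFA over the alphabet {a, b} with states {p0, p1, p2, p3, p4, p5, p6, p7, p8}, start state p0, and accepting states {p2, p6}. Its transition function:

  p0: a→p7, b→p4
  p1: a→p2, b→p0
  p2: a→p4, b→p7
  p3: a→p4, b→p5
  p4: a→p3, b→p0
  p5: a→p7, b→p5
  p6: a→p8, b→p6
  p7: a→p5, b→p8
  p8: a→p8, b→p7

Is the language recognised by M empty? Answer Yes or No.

Yes

The states reachable from the start state are {p0, p3, p4, p5, p7, p8}.
None of the accepting states {p2, p6} is reachable, so no string is accepted and L(M) = ∅.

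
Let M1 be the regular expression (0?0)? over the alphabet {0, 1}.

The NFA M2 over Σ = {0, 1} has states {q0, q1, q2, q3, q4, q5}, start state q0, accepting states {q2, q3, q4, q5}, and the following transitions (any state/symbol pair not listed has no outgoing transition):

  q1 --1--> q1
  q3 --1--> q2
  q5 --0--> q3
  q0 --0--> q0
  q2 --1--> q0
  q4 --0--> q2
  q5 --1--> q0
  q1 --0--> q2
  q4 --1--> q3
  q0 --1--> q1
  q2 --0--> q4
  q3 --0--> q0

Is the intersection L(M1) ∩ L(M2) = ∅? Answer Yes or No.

Converting the expression M1 to a DFA (subset construction, then merging equivalent states) gives the minimal DFA with states {r0, r1, r2, r3}, start state r0, accepting states {r0, r1, r3} and transitions r0: 0→r1, 1→r2; r1: 0→r3, 1→r2; r2: 0→r2, 1→r2; r3: 0→r2, 1→r2.
Exploring the product automaton M1 × M2 from the start pair (r0, q0), following both machines on each input symbol, reaches 8 state pairs: (r0, q0), (r1, q0), (r2, q1), (r3, q0), (r2, q2), (r2, q0), (r2, q4), (r2, q3).
M1 accepts in {r0, r1, r3} and M2 accepts in {q2, q3, q4, q5}; no reachable pair has both components accepting, so no string drives both machines to acceptance simultaneously and L(M1) ∩ L(M2) = ∅.
So no string is accepted by both, and the intersection is empty.

Yes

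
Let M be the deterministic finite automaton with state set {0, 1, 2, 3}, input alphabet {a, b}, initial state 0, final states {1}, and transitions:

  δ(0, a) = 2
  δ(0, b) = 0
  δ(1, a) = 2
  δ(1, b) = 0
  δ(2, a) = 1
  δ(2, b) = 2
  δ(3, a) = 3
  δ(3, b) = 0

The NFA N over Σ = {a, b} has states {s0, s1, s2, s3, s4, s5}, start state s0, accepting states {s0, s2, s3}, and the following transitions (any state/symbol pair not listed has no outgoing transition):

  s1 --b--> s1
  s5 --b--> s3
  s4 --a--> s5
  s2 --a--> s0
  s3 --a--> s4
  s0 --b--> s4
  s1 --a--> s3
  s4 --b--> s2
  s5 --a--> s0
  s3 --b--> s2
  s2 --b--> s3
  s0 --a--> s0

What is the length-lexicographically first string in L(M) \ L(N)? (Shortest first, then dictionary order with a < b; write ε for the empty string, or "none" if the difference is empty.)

aba

The string aba is accepted by M but not by N.
No shorter string lies in the difference, and aba is the lexicographically first length-3 string in L(M) \ L(N).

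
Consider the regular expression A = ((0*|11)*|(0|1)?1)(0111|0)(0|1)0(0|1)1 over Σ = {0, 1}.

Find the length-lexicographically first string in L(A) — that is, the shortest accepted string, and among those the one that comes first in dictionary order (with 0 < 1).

By inspection of the expression, no string of length less than 5 matches, and 00001 is the lexicographically first match of length 5.

00001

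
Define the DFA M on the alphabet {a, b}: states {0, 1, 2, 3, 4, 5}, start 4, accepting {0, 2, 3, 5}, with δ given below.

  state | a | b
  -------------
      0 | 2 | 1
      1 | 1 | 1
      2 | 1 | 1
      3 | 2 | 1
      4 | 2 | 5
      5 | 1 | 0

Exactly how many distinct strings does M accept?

4

The useful subgraph on states {0, 2, 4, 5} is acyclic, so L(M) is finite; the longest accepting path visits 4 useful states, giving maximum string length 3.
Counting accepting paths from 4 by length: 2 of length 1, 1 of length 2, 1 of length 3. Total 4.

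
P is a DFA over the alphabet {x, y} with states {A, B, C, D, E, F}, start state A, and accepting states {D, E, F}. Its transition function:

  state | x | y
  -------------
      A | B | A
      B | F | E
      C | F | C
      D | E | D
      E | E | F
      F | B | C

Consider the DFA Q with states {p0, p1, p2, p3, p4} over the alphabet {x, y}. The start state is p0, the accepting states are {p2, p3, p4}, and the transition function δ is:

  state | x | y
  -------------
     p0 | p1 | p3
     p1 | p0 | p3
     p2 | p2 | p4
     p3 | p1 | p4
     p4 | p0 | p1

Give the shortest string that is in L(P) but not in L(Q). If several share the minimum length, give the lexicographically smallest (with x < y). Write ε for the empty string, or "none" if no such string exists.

The string xx is accepted by P but not by Q.
No shorter string lies in the difference, and xx is the lexicographically first length-2 string in L(P) \ L(Q).

xx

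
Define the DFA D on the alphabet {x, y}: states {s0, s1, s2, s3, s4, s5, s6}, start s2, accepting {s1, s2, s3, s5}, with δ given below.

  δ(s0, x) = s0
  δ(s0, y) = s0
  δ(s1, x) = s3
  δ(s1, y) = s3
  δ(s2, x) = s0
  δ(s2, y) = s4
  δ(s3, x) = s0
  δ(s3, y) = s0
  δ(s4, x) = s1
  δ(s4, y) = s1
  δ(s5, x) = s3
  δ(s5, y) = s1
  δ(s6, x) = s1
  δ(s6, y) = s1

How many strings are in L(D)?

The useful subgraph on states {s1, s2, s3, s4} is acyclic, so L(D) is finite; the longest accepting path visits 4 useful states, giving maximum string length 3.
Counting accepting paths from s2 by length: 1 of length 0, 2 of length 2, 4 of length 3. Total 7.

7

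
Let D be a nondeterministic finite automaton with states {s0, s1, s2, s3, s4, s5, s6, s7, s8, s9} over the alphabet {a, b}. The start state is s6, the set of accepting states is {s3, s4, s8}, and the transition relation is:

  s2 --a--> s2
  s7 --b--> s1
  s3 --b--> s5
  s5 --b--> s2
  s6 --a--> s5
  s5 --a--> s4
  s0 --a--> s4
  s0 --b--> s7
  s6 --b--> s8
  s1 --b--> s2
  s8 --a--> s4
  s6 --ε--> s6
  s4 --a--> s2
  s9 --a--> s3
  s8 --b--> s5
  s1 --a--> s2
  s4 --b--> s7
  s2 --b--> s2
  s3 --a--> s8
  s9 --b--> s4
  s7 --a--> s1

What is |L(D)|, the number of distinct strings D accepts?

4

The useful subgraph on states {s4, s5, s6, s8} is acyclic, so L(D) is finite; the longest accepting path visits 4 useful states, giving maximum string length 3.
Counting accepting paths from s6 by length: 1 of length 1, 2 of length 2, 1 of length 3. Total 4.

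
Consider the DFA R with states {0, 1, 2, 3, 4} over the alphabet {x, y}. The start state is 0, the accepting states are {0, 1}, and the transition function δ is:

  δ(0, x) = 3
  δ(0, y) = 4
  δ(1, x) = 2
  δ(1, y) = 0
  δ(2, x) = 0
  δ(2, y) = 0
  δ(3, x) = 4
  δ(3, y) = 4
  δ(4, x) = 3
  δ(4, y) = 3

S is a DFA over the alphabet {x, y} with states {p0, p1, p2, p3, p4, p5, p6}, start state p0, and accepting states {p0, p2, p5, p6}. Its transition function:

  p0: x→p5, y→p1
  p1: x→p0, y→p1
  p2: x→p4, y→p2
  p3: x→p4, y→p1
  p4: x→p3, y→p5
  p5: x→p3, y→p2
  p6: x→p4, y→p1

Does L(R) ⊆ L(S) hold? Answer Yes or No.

Yes

Exploring the product automaton R × S from the start pair (0, p0), following both machines on each input symbol, reaches 13 state pairs: (0, p0), (3, p5), (4, p1), (4, p3), (4, p2), (3, p0), (3, p1), (3, p4), (3, p2), (4, p5), (4, p0), (4, p4), (3, p3).
R accepts in {0, 1} and S accepts in {p0, p2, p5, p6}. The reachable pairs whose R-component is accepting are (0, p0); in each of them the S-component is accepting too, so the product for L(R) \ L(S) (R-component accepting, S-component rejecting) has no reachable accepting pair and the difference is empty.
Hence every string in L(R) is also in L(S).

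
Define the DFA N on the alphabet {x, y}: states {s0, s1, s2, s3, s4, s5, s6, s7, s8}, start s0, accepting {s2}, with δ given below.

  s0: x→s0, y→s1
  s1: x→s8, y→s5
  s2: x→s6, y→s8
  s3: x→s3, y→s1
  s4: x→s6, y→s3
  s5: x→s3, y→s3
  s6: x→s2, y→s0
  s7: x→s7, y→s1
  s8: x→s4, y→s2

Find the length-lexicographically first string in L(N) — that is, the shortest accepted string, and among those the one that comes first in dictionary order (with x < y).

A breadth-first search from s0 reaches an accepting state first via the path s0 → s1 → s8 → s2 on input yxy.
No string of length < 3 is accepted (BFS exhausts all shorter strings without reaching an accepting state), and yxy is the lexicographically least accepting string of length 3.

yxy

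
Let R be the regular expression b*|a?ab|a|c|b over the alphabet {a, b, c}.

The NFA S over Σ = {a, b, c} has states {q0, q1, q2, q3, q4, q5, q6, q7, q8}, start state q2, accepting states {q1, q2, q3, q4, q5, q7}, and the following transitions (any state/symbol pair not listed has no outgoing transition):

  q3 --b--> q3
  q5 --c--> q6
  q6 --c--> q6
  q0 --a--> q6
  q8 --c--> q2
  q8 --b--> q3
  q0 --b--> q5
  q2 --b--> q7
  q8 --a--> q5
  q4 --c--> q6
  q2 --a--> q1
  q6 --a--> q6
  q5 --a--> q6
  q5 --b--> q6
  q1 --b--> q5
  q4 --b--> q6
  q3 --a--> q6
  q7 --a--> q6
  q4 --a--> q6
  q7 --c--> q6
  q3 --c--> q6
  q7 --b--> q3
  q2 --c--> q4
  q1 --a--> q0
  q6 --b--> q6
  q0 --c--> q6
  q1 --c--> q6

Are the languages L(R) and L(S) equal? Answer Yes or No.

Converting the expression R to a DFA (subset construction, then merging equivalent states) gives the minimal DFA with states {r0, r1, r2, r3, r4, r5}, start state r0, accepting states {r0, r1, r2, r3} and transitions r0: a→r1, b→r2, c→r3; r1: a→r4, b→r3, c→r5; r2: a→r5, b→r2, c→r5; r3: a→r5, b→r5, c→r5; r4: a→r5, b→r3, c→r5; r5: a→r5, b→r5, c→r5.
Exploring the product automaton R × S from the start pair (r0, q2), following both machines on each input symbol, reaches 8 state pairs: (r0, q2), (r1, q1), (r2, q7), (r3, q4), (r4, q0), (r3, q5), (r5, q6), (r2, q3).
R accepts in {r0, r1, r2, r3} and S accepts in {q1, q2, q3, q4, q5, q7}. In every reachable pair the two components are either both accepting — (r0, q2), (r1, q1), (r2, q7), (r3, q4), (r3, q5), (r2, q3) — or both non-accepting, so no string is accepted by exactly one of the machines: L(R) \ L(S) and L(S) \ L(R) are both empty.
Hence every string is accepted by R iff it is accepted by S, and the two languages coincide.

Yes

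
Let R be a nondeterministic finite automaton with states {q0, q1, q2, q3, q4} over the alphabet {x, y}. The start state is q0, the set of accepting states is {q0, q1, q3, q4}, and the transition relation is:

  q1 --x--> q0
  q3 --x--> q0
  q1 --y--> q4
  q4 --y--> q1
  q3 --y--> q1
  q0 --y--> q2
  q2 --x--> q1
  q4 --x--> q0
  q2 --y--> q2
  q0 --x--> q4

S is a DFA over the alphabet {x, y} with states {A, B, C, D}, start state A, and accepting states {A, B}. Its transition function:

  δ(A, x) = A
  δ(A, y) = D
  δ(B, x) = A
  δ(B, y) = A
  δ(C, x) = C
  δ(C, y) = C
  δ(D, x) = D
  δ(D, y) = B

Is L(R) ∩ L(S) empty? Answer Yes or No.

The empty string ε is accepted by both R and S.
Hence L(R) ∩ L(S) ≠ ∅.

No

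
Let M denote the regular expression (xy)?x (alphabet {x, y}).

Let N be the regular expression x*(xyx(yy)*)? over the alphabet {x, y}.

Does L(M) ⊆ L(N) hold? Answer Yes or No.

Yes

Converting the expression M to a DFA (subset construction, then merging equivalent states) gives the minimal DFA with states {m0, m1, m2, m3, m4}, start state m0, accepting states {m1, m4} and transitions m0: x→m1, y→m2; m1: x→m2, y→m3; m2: x→m2, y→m2; m3: x→m4, y→m2; m4: x→m2, y→m2.
Converting the expression N to a DFA (subset construction, then merging equivalent states) gives the minimal DFA with states {n0, n1, n2, n3, n4, n5}, start state n0, accepting states {n0, n1, n4} and transitions n0: x→n1, y→n2; n1: x→n1, y→n3; n2: x→n2, y→n2; n3: x→n4, y→n2; n4: x→n2, y→n5; n5: x→n2, y→n4.
Exploring the product automaton M × N from the start pair (m0, n0), following both machines on each input symbol, reaches 9 state pairs: (m0, n0), (m1, n1), (m2, n2), (m2, n1), (m3, n3), (m2, n3), (m4, n4), (m2, n4), (m2, n5).
M accepts in {m1, m4} and N accepts in {n0, n1, n4}. The reachable pairs whose M-component is accepting are (m1, n1), (m4, n4); in each of them the N-component is accepting too, so the product for L(M) \ L(N) (M-component accepting, N-component rejecting) has no reachable accepting pair and the difference is empty.
Hence every string in L(M) is also in L(N).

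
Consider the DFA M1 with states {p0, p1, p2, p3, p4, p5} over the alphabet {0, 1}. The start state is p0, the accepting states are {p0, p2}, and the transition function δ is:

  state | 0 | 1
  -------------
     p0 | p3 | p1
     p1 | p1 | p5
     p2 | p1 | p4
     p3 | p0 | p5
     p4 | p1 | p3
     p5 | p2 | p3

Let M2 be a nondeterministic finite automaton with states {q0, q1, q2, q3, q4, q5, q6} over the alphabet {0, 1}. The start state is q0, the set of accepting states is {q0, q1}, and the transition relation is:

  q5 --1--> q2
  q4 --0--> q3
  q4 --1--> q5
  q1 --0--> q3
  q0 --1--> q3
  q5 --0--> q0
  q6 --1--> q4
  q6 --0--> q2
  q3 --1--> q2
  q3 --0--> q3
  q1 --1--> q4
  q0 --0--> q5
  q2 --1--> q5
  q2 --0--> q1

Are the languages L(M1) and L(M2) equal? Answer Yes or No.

Exploring the product automaton M1 × M2 from the start pair (p0, q0), following both machines on each input symbol, reaches 6 state pairs: (p0, q0), (p3, q5), (p1, q3), (p5, q2), (p2, q1), (p4, q4).
M1 accepts in {p0, p2} and M2 accepts in {q0, q1}. In every reachable pair the two components are either both accepting — (p0, q0), (p2, q1) — or both non-accepting, so no string is accepted by exactly one of the machines: L(M1) \ L(M2) and L(M2) \ L(M1) are both empty.
Hence every string is accepted by M1 iff it is accepted by M2, and the two languages coincide.

Yes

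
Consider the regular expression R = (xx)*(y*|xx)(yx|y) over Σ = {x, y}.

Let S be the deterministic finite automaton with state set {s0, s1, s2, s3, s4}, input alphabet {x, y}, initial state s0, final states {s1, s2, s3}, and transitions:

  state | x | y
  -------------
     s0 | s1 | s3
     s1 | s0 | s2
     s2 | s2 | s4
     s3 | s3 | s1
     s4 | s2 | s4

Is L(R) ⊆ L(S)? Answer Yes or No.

No

The string yyx is in L(R) but not in L(S).
So L(R) ⊄ L(S).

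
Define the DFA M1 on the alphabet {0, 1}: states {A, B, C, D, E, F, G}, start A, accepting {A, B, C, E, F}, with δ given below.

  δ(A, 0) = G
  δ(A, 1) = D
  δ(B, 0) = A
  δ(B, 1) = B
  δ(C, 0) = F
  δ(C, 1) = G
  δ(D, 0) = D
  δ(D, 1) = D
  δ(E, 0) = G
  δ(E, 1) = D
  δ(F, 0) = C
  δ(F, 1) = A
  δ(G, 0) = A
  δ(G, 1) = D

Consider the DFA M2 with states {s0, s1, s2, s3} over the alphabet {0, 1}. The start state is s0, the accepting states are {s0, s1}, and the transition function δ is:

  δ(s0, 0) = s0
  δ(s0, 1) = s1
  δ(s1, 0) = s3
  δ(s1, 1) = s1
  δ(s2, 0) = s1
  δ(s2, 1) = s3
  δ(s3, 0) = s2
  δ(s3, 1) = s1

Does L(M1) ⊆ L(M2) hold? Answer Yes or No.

Yes

Exploring the product automaton M1 × M2 from the start pair (A, s0), following both machines on each input symbol, reaches 5 state pairs: (A, s0), (G, s0), (D, s1), (D, s3), (D, s2).
M1 accepts in {A, B, C, E, F} and M2 accepts in {s0, s1}. The reachable pairs whose M1-component is accepting are (A, s0); in each of them the M2-component is accepting too, so the product for L(M1) \ L(M2) (M1-component accepting, M2-component rejecting) has no reachable accepting pair and the difference is empty.
Hence every string in L(M1) is also in L(M2).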